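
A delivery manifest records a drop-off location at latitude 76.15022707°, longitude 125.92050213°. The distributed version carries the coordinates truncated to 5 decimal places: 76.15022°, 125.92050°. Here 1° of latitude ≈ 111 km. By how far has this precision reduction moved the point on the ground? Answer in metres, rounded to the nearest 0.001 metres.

The latitude changed by +0.00000707° and the longitude by +0.00000213°.
N–S: 0.00000707° × 111000 m/° = 0.78477 m.
E–W at 76.1502°: 0.00000213° × 111000 × cos 76.1502° = 0.00000213 × 111000 × 0.2394 ≈ 0.0565959 m.
Combined displacement = (0.78477² + 0.0565959²)^½ ≈ 0.786808 m.

0.787 metres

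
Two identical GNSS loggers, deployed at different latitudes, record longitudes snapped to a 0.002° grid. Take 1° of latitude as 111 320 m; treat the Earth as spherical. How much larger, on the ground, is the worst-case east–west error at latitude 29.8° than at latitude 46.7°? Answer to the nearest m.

20 m

With a 0.002° grid the true value lies within half a step, ±0.002°/2 = ±0.001°, of the stored one.
At 29.8°: 0.001° × 111320 × cos 29.8° = 0.001 × 111320 × 0.8678 ≈ 96.6 m.
Error at 46.7° = 0.001° × 111320 × cos 46.7° ≈ 111.32 × 0.6858 = 76.345 m.
So the lower-latitude error exceeds the higher by 96.6 − 76.345 = 20.254 m.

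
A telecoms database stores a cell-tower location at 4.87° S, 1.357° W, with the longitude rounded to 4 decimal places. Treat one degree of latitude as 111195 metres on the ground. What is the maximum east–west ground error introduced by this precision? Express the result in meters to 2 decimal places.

5.54 meters

Rounding to 4 decimal places leaves the longitude within ±5e-05° of the true value.
At latitude 4.87° a degree of longitude spans 111195 m × cos 4.87° = 111195 × 0.9964 ≈ 110794 m.
East–west error: 5e-05° × 110794 m/° ≈ 5.53968 m.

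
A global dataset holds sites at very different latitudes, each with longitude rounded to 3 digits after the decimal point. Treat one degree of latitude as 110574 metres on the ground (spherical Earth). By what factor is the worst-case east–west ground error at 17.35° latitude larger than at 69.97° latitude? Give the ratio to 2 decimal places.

2.79

Rounding to 3 decimal places leaves the longitude within ±0.0005° of the true value.
At 17.35°: 0.0005° × 110574 × cos 17.35° = 0.0005 × 110574 × 0.9545 ≈ 52.771 m.
At 69.97°: 0.0005° × 110574 × cos 69.97° = 0.0005 × 110574 × 0.3425 ≈ 18.936 m.
The ratio reduces to cos 17.35° / cos 69.97° = 0.9545/0.3425 ≈ 2.7868.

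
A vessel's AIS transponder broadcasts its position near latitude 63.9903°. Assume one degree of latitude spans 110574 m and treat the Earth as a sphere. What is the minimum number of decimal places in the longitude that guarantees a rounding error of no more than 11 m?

At 63.9903° one degree of longitude covers 110574 × cos 63.9903° ≈ 110574 × 0.4385 ≈ 48489.3 m.
Rounding to N decimal places gives at most 0.5 × 10⁻ᴺ degrees of error, i.e. 0.5 × 10⁻ᴺ × 48489.3 m.
Setting 24244.6 × 10⁻ᴺ ≤ 11 gives 10ᴺ ≥ 2204, i.e. N ≥ 3.34.
At 3 places the error can reach 24.2 m, but 4 places keeps it to 2.42 m.

4 decimal places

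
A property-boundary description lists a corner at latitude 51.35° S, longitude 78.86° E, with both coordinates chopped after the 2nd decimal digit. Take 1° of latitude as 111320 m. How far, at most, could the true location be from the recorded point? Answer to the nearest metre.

Truncating at 2 decimal places can drop up to a full unit in the last place, so each coordinate may be off by as much as 0.01°.
North–south component: 0.01° × 111320 = 1113.2 m.
East–west component at 51.35°: 0.01° × 111320 × cos 51.35° ≈ 0.01 × 69526.2 ≈ 695.262 m.
Combining orthogonally: (1113.2² + 695.262²)^½ ≈ 1312.48 m.

1312 metres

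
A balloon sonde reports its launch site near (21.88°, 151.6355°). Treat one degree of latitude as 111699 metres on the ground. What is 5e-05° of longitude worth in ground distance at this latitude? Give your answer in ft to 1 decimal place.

17.0 ft

One degree of longitude here spans 111699 × cos 21.88° = 111699 × 0.9280 ≈ 103653 m; 5e-05° of that is 5.18265 m.
Converting: 5.18265 m × 3.2808 ft/m ≈ 17.003 ft.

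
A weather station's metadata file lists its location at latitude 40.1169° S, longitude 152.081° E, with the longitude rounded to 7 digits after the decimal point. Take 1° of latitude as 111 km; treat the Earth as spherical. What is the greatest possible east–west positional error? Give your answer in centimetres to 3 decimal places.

0.424 centimetres

Rounding to 7 decimal places leaves the longitude within ±5e-08° of the true value.
At latitude 40.1169° a degree of longitude spans 111000 m × cos 40.1169° = 111000 × 0.7647 ≈ 84885.2 m.
East–west error: 5e-08° × 84885.2 m/° ≈ 0.00424426 m.
That is 0.00424426 m = 0.42443 cm.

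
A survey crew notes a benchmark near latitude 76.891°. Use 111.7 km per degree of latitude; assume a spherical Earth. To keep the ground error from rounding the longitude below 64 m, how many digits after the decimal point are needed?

At 76.891° one degree of longitude covers 111700 × cos 76.891° ≈ 111700 × 0.2268 ≈ 25334 m.
Rounding to N decimal places gives at most 0.5 × 10⁻ᴺ degrees of error, i.e. 0.5 × 10⁻ᴺ × 25334 m.
Setting 12667 × 10⁻ᴺ ≤ 64 gives 10ᴺ ≥ 197.9, i.e. N ≥ 2.30.
At 2 places the error can reach 127 m, but 3 places keeps it to 12.7 m.

3 decimal places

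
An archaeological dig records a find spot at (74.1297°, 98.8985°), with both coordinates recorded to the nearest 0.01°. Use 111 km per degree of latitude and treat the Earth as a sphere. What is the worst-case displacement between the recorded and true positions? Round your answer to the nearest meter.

575 meters

Rounding to 2 decimal places leaves each coordinate within ±0.005° of the true value.
North–south component: 0.005° × 111000 = 555 m.
E–W at 74.1297°: 0.005° × 111000 × cos 74.1297° = 0.005 × 111000 × 0.2735 ≈ 151.771 m.
Combining orthogonally: (555² + 151.771²)^½ ≈ 575.378 m.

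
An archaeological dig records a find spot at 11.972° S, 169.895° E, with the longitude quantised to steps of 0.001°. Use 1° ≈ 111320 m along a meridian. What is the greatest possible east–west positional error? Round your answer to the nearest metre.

With a 0.001° grid the true value lies within half a step, ±0.001°/2 = ±0.0005°, of the stored one.
Parallels shrink by cos φ, so at 11.972° a degree of longitude is 111320 × 0.9782 ≈ 108899 m.
So at most 0.0005° × 108899 ≈ 54.4493 m east–west.

54 metres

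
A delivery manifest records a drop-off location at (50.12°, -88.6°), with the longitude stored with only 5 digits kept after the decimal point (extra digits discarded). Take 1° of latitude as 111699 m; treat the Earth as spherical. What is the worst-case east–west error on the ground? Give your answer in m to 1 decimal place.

0.7 m

Truncating at 5 decimal places can drop up to a full unit in the last place, so the longitude may be off by as much as 1e-05°.
At latitude 50.12° a degree of longitude spans 111699 m × cos 50.12° = 111699 × 0.6412 ≈ 71619.4 m.
Maximum E–W displacement: 1e-05 × 71619.4 = 0.716194 m.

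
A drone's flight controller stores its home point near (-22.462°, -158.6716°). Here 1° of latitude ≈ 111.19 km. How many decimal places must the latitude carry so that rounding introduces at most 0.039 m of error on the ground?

One degree of latitude covers 111190 m.
Rounding to N decimal places gives at most 0.5 × 10⁻ᴺ degrees of error, i.e. 0.5 × 10⁻ᴺ × 111190 m.
Need 0.5 × 111190 × 10⁻ᴺ ≤ 0.039 → 10⁻ᴺ ≤ 7.015e-07, so N ≥ 6.15.
N = 6 would give 0.0556 m (too coarse); N = 7 gives 0.00556 m ≤ 0.039 m.

7 decimal places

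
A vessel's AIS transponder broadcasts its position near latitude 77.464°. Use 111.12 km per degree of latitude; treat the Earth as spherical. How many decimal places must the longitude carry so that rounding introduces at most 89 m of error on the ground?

At 77.464° one degree of longitude covers 111120 × cos 77.464° ≈ 111120 × 0.2171 ≈ 24118.9 m.
N decimal places → at most half a unit in the last place, 0.5 × 10⁻ᴺ° = 24118.9/2 × 10⁻ᴺ m.
Need 0.5 × 24118.9 × 10⁻ᴺ ≤ 89 → 10⁻ᴺ ≤ 7.380e-03, so N ≥ 2.13.
N = 2 would give 121 m (too coarse); N = 3 gives 12.1 m ≤ 89 m.

3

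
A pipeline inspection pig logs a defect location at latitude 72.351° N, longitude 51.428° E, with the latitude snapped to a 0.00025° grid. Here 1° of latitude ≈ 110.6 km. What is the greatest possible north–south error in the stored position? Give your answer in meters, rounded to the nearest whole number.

With a 0.00025° grid the true value lies within half a step, ±0.00025°/2 = ±0.000125°, of the stored one.
North–south distance: 0.000125° × 110600 m/° = 13.825 m.

14 meters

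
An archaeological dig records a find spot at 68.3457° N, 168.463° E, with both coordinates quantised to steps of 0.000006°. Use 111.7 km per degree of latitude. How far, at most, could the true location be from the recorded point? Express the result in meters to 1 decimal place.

0.4 meters

With a 0.000006° grid the true value lies within half a step, ±0.000006°/2 = ±3e-06°, of the stored one.
Latitude error → 3e-06 × 111700 = 0.3351 m along the meridian.
East–west component at 68.3457°: 3e-06° × 111700 × cos 68.3457° ≈ 3e-06 × 41217.9 ≈ 0.123654 m.
Worst case both components are at the extreme and orthogonal: √(0.3351² + 0.123654²) ≈ 0.357187 m.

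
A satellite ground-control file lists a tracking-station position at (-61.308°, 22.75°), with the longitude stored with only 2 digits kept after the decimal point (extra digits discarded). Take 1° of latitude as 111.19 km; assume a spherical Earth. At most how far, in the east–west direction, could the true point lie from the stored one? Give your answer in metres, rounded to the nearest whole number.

Truncating at 2 decimal places can drop up to a full unit in the last place, so the longitude may be off by as much as 0.01°.
Parallels shrink by cos φ, so at 61.308° a degree of longitude is 111190 × 0.4801 ≈ 53382.4 m.
Maximum E–W displacement: 0.01 × 53382.4 = 533.824 m.

534 metres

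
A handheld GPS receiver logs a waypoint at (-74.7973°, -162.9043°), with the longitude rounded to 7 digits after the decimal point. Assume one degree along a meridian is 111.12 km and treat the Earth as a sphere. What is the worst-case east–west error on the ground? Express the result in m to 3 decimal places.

Rounding to 7 decimal places leaves the longitude within ±5e-08° of the true value.
Parallels shrink by cos φ, so at 74.7973° a degree of longitude is 111120 × 0.2622 ≈ 29139.5 m.
So at most 5e-08° × 29139.5 ≈ 0.00145698 m east–west.

0.001 m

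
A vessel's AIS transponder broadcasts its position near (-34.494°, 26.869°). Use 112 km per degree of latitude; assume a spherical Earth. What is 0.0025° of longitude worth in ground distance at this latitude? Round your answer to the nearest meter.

At 34.494° a degree of longitude is 112000 × cos 34.494° ≈ 92308.8 m, so 0.0025° corresponds to 230.772 m.

231 meters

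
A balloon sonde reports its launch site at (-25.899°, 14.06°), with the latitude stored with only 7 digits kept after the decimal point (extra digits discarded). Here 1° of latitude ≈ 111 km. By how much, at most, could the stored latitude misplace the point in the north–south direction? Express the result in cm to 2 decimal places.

Truncating at 7 decimal places can drop up to a full unit in the last place, so the latitude may be off by as much as 1e-07°.
North–south distance: 1e-07° × 111000 m/° = 0.0111 m.
That is 0.0111 m = 1.11 cm.

1.11 cm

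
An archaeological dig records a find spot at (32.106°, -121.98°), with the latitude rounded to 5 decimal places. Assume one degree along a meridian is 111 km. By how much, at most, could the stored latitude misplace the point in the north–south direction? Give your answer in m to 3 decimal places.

Rounding to 5 decimal places leaves the latitude within ±5e-06° of the true value.
Along the meridian that is 5e-06° × 111000 m/° = 0.555 m.

0.555 m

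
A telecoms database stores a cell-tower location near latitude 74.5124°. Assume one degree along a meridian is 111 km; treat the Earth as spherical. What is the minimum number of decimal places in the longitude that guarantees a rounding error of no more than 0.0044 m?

At 74.5124° one degree of longitude covers 111000 × cos 74.5124° ≈ 111000 × 0.2670 ≈ 29640.3 m.
With N decimal places the half-ulp bound is 0.5·10⁻ᴺ°, or 0.5·10⁻ᴺ × 29640.3 m on the ground.
Need 0.5 × 29640.3 × 10⁻ᴺ ≤ 0.0044 → 10⁻ᴺ ≤ 2.969e-07, so N ≥ 6.53.
N = 6 would give 0.0148 m (too coarse); N = 7 gives 0.00148 m ≤ 0.0044 m.

7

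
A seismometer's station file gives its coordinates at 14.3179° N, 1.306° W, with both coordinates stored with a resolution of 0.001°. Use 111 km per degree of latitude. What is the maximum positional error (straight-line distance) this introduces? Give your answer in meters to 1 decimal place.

With a 0.001° grid the true value lies within half a step, ±0.001°/2 = ±0.0005°, of the stored one.
N–S: 0.0005° × 111000 m/° = 55.5 m.
Longitude error → 0.0005 × 111000 × cos 14.3179° = 0.0005 × 111000 × 0.9689 ≈ 53.7761 m.
Worst case both components are at the extreme and orthogonal: √(55.5² + 53.7761²) ≈ 77.2795 m.

77.3 meters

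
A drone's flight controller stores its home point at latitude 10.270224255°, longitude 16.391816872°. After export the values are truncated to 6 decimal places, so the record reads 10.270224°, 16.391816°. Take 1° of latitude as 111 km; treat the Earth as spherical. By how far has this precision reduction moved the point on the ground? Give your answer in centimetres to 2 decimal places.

9.94 centimetres

The latitude changed by +0.000000255° and the longitude by +0.000000872°.
N–S: 0.000000255° × 111000 m/° = 0.028305 m.
East–west at this latitude: 0.000000872° × 111000 × cos 10.2702° ≈ 0.000000872 × 109222 = 0.0952412 m.
Hypotenuse of the two orthogonal shifts: √(0.028305² + 0.0952412²) = 0.0993582 m.
That is 0.0993582 m = 9.9358 cm.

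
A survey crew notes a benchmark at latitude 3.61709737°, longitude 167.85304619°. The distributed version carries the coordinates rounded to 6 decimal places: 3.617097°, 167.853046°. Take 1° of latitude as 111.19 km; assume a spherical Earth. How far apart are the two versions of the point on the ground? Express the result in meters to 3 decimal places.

Δlat = 3.61709737 − 3.617097 = +0.00000037°; Δlon = 167.85304619 − 167.853046 = +0.00000019°.
N–S: 0.00000037° × 111190 m/° = 0.0411403 m.
E–W at 3.6171°: 0.00000019° × 111190 × cos 3.6171° = 0.00000019 × 111190 × 0.9980 ≈ 0.021084 m.
Combined displacement = (0.0411403² + 0.021084²)^½ ≈ 0.0462283 m.

0.046 meters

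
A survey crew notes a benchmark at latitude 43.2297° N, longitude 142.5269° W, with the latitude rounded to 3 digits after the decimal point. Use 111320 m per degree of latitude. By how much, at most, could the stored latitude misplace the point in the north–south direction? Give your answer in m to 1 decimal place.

Rounding to 3 decimal places leaves the latitude within ±0.0005° of the true value.
So the N–S error is at most 0.0005 × 111320 = 55.66 m.

55.7 m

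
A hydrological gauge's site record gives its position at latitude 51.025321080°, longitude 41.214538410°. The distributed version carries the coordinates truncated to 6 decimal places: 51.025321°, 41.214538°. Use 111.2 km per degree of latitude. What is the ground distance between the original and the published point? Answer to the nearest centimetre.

The latitude changed by +0.000000080° and the longitude by +0.000000410°.
N–S: 0.000000080° × 111200 m/° = 0.008896 m.
E–W at 51.0253°: 0.000000410° × 111200 × cos 51.0253° = 0.000000410 × 111200 × 0.6290 ≈ 0.0286763 m.
Combined displacement = (0.008896² + 0.0286763²)^½ ≈ 0.0300245 m.
That is 0.0300245 m = 3.0024 cm.

3 centimetres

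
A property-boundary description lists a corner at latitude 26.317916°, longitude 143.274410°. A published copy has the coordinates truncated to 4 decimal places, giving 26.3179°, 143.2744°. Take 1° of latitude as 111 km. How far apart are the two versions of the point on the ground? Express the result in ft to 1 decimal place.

6.7 ft

Δlat = 26.317916 − 26.3179 = +0.000016°; Δlon = 143.274410 − 143.2744 = +0.000010°.
North–south shift: 0.000016 × 111000 = 1.776 m.
East–west at this latitude: 0.000010° × 111000 × cos 26.3179° ≈ 0.000010 × 99494.6 = 0.994946 m.
Hypotenuse of the two orthogonal shifts: √(1.776² + 0.994946²) = 2.0357 m.
Converting: 2.0357 m × 3.2808 ft/m ≈ 6.6788 ft.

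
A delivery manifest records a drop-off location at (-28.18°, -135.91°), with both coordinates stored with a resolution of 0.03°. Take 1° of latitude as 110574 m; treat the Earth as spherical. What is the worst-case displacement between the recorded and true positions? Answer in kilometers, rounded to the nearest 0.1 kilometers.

2.2 kilometers

With a 0.03° grid the true value lies within half a step, ±0.03°/2 = ±0.015°, of the stored one.
N–S: 0.015° × 110574 m/° = 1658.61 m.
Longitude error → 0.015 × 110574 × cos 28.18° = 0.015 × 110574 × 0.8815 ≈ 1462.01 m.
The two errors are perpendicular, so the maximum displacement is √(1658.61² + 1462.01²) ≈ 2210.99 m.
That is 2210.99 m = 2.211 km.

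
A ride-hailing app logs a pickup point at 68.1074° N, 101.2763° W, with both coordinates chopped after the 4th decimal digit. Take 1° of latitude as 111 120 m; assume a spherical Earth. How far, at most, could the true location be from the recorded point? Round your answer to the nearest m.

Truncating at 4 decimal places can drop up to a full unit in the last place, so each coordinate may be off by as much as 0.0001°.
Latitude error → 0.0001 × 111120 = 11.112 m along the meridian.
East–west component at 68.1074°: 0.0001° × 111120 × cos 68.1074° ≈ 0.0001 × 41433.1 ≈ 4.14331 m.
Combining orthogonally: (11.112² + 4.14331²)^½ ≈ 11.8593 m.

12 m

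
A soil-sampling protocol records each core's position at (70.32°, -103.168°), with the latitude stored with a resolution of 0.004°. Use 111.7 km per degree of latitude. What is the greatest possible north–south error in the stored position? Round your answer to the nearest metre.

With a 0.004° grid the true value lies within half a step, ±0.004°/2 = ±0.002°, of the stored one.
So the N–S error is at most 0.002 × 111700 = 223.4 m.

223 metres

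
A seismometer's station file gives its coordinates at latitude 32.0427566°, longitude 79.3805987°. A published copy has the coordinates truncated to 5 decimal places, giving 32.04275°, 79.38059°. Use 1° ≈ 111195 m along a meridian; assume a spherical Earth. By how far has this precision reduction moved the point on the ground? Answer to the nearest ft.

Δlat = 32.0427566 − 32.04275 = +0.0000066°; Δlon = 79.3805987 − 79.38059 = +0.0000087°.
N–S: 0.0000066° × 111195 m/° = 0.733887 m.
E–W at 32.0427°: 0.0000087° × 111195 × cos 32.0427° = 0.0000087 × 111195 × 0.8477 ≈ 0.820016 m.
Combined displacement = (0.733887² + 0.820016²)^½ ≈ 1.10046 m.
Converting: 1.10046 m × 3.2808 ft/m ≈ 3.6104 ft.

4 ft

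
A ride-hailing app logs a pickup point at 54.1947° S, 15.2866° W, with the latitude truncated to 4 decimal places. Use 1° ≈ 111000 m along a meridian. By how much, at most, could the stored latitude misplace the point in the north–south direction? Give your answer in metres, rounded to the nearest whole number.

11 metres

Truncating at 4 decimal places can drop up to a full unit in the last place, so the latitude may be off by as much as 0.0001°.
So the N–S error is at most 0.0001 × 111000 = 11.1 m.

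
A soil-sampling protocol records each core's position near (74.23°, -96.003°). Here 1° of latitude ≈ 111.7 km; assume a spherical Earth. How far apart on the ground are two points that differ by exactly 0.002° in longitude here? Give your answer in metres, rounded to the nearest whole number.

0.002° of longitude at 74.23° is 0.002 × 111700 × cos 74.23° ≈ 0.002 × 30357.4 = 60.7148 m.

61 metres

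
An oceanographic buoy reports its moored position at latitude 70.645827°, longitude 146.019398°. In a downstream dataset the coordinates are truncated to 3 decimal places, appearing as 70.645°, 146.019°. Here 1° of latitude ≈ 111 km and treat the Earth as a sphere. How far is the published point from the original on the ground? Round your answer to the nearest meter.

93 meters

Δlat = 70.645827 − 70.645 = +0.000827°; Δlon = 146.019398 − 146.019 = +0.000398°.
N–S: 0.000827° × 111000 m/° = 91.797 m.
East–west at this latitude: 0.000398° × 111000 × cos 70.645° ≈ 0.000398 × 36787.6 = 14.6415 m.
Combined displacement = (91.797² + 14.6415²)^½ ≈ 92.9573 m.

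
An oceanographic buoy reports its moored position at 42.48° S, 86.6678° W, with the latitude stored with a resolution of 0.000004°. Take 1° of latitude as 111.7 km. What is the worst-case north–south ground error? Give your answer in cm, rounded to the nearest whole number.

22 cm

With a 0.000004° grid the true value lies within half a step, ±0.000004°/2 = ±2e-06°, of the stored one.
North–south distance: 2e-06° × 111700 m/° = 0.2234 m.
That is 0.2234 m = 22.34 cm.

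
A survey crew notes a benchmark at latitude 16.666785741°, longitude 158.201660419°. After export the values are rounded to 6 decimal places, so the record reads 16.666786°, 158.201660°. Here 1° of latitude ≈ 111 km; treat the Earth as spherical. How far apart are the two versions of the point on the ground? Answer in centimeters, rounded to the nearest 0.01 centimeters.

Δlat = 16.666785741 − 16.666786 = -0.000000259°; Δlon = 158.201660419 − 158.201660 = +0.000000419°.
N–S: -0.000000259° × 111000 m/° = -0.028749 m.
E–W at 16.6668°: 0.000000419° × 111000 × cos 16.6668° = 0.000000419 × 111000 × 0.9580 ≈ 0.0445551 m.
Hypotenuse of the two orthogonal shifts: √(0.028749² + 0.0445551²) = 0.0530251 m.
That is 0.0530251 m = 5.3025 cm.

5.30 centimeters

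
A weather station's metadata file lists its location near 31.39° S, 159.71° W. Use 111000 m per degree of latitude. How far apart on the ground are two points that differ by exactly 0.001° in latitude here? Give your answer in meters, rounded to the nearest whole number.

0.001° × 111000 m/° = 111 m.

111 meters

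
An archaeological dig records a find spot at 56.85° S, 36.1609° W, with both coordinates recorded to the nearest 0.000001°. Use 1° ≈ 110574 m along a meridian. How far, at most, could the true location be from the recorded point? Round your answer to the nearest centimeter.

Rounding to 6 decimal places leaves each coordinate within ±5e-07° of the true value.
North–south component: 5e-07° × 110574 = 0.055287 m.
E–W at 56.85°: 5e-07° × 110574 × cos 56.85° = 5e-07 × 110574 × 0.5468 ≈ 0.0302327 m.
Combining orthogonally: (0.055287² + 0.0302327²)^½ ≈ 0.0630133 m.
That is 0.0630133 m = 6.3013 cm.

6 centimeters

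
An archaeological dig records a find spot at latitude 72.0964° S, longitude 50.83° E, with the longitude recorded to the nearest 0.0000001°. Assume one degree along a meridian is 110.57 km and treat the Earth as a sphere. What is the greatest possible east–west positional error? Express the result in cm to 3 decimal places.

0.170 cm

Rounding to 7 decimal places leaves the longitude within ±5e-08° of the true value.
One degree of longitude at 72.0964° is 110570 × cos 72.0964° ≈ 110570 × 0.3074 = 33991 m.
East–west error: 5e-08° × 33991 m/° ≈ 0.00169955 m.
That is 0.00169955 m = 0.16996 cm.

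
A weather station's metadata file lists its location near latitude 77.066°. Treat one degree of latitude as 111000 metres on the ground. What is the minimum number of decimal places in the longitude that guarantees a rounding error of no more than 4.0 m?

At 77.066° one degree of longitude covers 111000 × cos 77.066° ≈ 111000 × 0.2238 ≈ 24845 m.
With N decimal places the half-ulp bound is 0.5·10⁻ᴺ°, or 0.5·10⁻ᴺ × 24845 m on the ground.
Setting 12422.5 × 10⁻ᴺ ≤ 4.0 gives 10ᴺ ≥ 3106, i.e. N ≥ 3.49.
So 4 decimal places suffice (1.24 m); 3 would allow up to 12.4 m.

4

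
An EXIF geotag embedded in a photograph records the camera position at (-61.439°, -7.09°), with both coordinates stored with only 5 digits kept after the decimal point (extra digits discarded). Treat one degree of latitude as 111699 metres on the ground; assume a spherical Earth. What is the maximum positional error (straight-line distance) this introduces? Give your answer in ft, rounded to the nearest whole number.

4 ft

Truncating at 5 decimal places can drop up to a full unit in the last place, so each coordinate may be off by as much as 1e-05°.
N–S: 1e-05° × 111699 m/° = 1.11699 m.
E–W at 61.439°: 1e-05° × 111699 × cos 61.439° = 1e-05 × 111699 × 0.4781 ≈ 0.534026 m.
Combining orthogonally: (1.11699² + 0.534026²)^½ ≈ 1.23808 m.
Converting: 1.23808 m × 3.2808 ft/m ≈ 4.062 ft.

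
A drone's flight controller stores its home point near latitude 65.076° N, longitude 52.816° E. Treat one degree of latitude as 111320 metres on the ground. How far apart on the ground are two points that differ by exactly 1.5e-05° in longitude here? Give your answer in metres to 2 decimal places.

0.70 metres

At 65.076° a degree of longitude is 111320 × cos 65.076° ≈ 46912 m, so 1.5e-05° corresponds to 0.70368 m.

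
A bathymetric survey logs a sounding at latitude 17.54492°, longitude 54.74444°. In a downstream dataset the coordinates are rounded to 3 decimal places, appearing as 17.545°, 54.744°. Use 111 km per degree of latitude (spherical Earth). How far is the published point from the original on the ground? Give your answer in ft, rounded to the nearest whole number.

156 ft

Δlat = 17.54492 − 17.545 = -0.00008°; Δlon = 54.74444 − 54.744 = +0.00044°.
North–south shift: -0.00008 × 111000 = -8.88 m.
East–west at this latitude: 0.00044° × 111000 × cos 17.545° ≈ 0.00044 × 105836 = 46.568 m.
Combined displacement = (8.88² + 46.568²)^½ ≈ 47.4071 m.
In feet: 47.4071 m ÷ 0.3048 ≈ 155.54 ft.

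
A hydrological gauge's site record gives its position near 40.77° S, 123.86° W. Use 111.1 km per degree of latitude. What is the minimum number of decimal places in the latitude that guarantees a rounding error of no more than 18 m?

4 decimal places

One degree of latitude covers 111100 m.
Rounding to N decimal places gives at most 0.5 × 10⁻ᴺ degrees of error, i.e. 0.5 × 10⁻ᴺ × 111100 m.
Setting 55550 × 10⁻ᴺ ≤ 18 gives 10ᴺ ≥ 3086, i.e. N ≥ 3.49.
At 3 places the error can reach 55.6 m, but 4 places keeps it to 5.56 m.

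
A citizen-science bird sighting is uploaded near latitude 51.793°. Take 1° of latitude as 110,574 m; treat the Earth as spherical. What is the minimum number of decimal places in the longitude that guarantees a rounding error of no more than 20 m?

At 51.793° one degree of longitude covers 110574 × cos 51.793° ≈ 110574 × 0.6185 ≈ 68390.5 m.
N decimal places → at most half a unit in the last place, 0.5 × 10⁻ᴺ° = 68390.5/2 × 10⁻ᴺ m.
Setting 34195.3 × 10⁻ᴺ ≤ 20 gives 10ᴺ ≥ 1710, i.e. N ≥ 3.23.
At 3 places the error can reach 34.2 m, but 4 places keeps it to 3.42 m.

4 decimal places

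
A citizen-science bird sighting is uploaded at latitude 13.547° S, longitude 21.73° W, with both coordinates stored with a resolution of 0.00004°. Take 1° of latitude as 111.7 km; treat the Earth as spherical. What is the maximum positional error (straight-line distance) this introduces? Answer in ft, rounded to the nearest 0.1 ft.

With a 0.00004° grid the true value lies within half a step, ±0.00004°/2 = ±2e-05°, of the stored one.
North–south component: 2e-05° × 111700 = 2.234 m.
Longitude error → 2e-05 × 111700 × cos 13.547° = 2e-05 × 111700 × 0.9722 ≈ 2.17185 m.
Combining orthogonally: (2.234² + 2.17185²)^½ ≈ 3.11571 m.
Converting: 3.11571 m × 3.2808 ft/m ≈ 10.222 ft.

10.2 ft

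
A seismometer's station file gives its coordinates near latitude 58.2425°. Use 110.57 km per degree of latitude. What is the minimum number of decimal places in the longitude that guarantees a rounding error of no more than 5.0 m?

4

At 58.2425° one degree of longitude covers 110570 × cos 58.2425° ≈ 110570 × 0.5263 ≈ 58195.8 m.
N decimal places → at most half a unit in the last place, 0.5 × 10⁻ᴺ° = 58195.8/2 × 10⁻ᴺ m.
Setting 29097.9 × 10⁻ᴺ ≤ 5.0 gives 10ᴺ ≥ 5820, i.e. N ≥ 3.76.
N = 3 would give 29.1 m (too coarse); N = 4 gives 2.91 m ≤ 5.0 m.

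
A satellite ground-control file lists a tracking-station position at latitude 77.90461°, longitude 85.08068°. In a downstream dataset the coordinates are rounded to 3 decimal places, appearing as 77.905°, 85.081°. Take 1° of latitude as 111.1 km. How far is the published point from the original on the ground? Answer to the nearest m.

The latitude changed by -0.00039° and the longitude by -0.00032°.
North–south shift: -0.00039 × 111100 = -43.329 m.
E–W at 77.905°: -0.00032° × 111100 × cos 77.905° = -0.00032 × 111100 × 0.2095 ≈ -7.44933 m.
Distance: √(43.329² + 7.44933²) ≈ 43.9647 m.

44 m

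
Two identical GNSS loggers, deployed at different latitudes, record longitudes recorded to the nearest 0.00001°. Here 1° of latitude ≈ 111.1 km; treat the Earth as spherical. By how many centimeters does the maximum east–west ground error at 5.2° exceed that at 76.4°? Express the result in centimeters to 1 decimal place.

42.3 centimeters

Rounding to 5 decimal places leaves the longitude within ±5e-06° of the true value.
Error at 5.2° = 5e-06° × 111100 × cos 5.2° ≈ 0.5555 × 0.9959 = 0.55321 m.
At 76.4°: 5e-06° × 111100 × cos 76.4° = 5e-06 × 111100 × 0.2351 ≈ 0.13062 m.
So the lower-latitude error exceeds the higher by 0.55321 − 0.13062 = 0.42259 m.
That is 0.422592 m = 42.259 cm.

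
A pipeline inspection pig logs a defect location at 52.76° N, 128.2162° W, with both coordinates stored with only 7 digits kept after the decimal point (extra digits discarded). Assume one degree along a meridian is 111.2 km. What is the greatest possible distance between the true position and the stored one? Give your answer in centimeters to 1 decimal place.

1.3 centimeters

Truncating at 7 decimal places can drop up to a full unit in the last place, so each coordinate may be off by as much as 1e-07°.
North–south component: 1e-07° × 111200 = 0.01112 m.
Longitude error → 1e-07 × 111200 × cos 52.76° = 1e-07 × 111200 × 0.6052 ≈ 0.00672932 m.
Worst case both components are at the extreme and orthogonal: √(0.01112² + 0.00672932²) ≈ 0.0129976 m.
That is 0.0129976 m = 1.2998 cm.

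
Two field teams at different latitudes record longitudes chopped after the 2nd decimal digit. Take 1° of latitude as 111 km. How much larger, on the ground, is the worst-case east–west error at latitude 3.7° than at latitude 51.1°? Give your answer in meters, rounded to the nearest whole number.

411 meters

Truncating at 2 decimal places can drop up to a full unit in the last place, so the longitude may be off by as much as 0.01°.
Error at 3.7° = 0.01° × 111000 × cos 3.7° ≈ 1110 × 0.9979 = 1107.7 m.
At 51.1°: 0.01° × 111000 × cos 51.1° = 0.01 × 111000 × 0.6280 ≈ 697.04 m.
So the lower-latitude error exceeds the higher by 1107.7 − 697.04 = 410.65 m.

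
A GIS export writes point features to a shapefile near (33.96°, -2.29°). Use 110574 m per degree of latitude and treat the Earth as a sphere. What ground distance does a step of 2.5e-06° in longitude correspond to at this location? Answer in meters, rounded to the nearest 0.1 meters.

At 33.96° a degree of longitude is 110574 × cos 33.96° ≈ 91713.1 m, so 2.5e-06° corresponds to 0.229283 m.

0.2 meters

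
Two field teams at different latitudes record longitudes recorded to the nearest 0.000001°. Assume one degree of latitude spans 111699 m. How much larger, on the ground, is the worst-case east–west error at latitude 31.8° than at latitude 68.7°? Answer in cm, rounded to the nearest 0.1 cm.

Rounding to 6 decimal places leaves the longitude within ±5e-07° of the true value.
At 31.8°: 5e-07° × 111699 × cos 31.8° = 5e-07 × 111699 × 0.8499 ≈ 0.047466 m.
Error at 68.7° = 5e-07° × 111699 × cos 68.7° ≈ 0.055849 × 0.3633 = 0.020287 m.
So the lower-latitude error exceeds the higher by 0.047466 − 0.020287 = 0.027179 m.
That is 0.0271787 m = 2.7179 cm.

2.7 cm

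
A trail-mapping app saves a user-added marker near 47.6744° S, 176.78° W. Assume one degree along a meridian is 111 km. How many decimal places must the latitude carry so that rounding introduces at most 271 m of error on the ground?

3

One degree of latitude covers 111000 m.
Rounding to N decimal places gives at most 0.5 × 10⁻ᴺ degrees of error, i.e. 0.5 × 10⁻ᴺ × 111000 m.
Setting 55500 × 10⁻ᴺ ≤ 271 gives 10ᴺ ≥ 204.8, i.e. N ≥ 2.31.
At 2 places the error can reach 555 m, but 3 places keeps it to 55.5 m.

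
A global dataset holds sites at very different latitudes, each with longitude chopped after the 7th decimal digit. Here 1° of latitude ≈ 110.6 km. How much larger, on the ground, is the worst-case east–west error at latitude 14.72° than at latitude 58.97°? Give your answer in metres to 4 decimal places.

Truncating at 7 decimal places can drop up to a full unit in the last place, so the longitude may be off by as much as 1e-07°.
At 14.72°: 1e-07° × 110600 × cos 14.72° = 1e-07 × 110600 × 0.9672 ≈ 0.010697 m.
At 58.97°: 1e-07° × 110600 × cos 58.97° = 1e-07 × 110600 × 0.5155 ≈ 0.0057013 m.
So the lower-latitude error exceeds the higher by 0.010697 − 0.0057013 = 0.0049957 m.

0.0050 metres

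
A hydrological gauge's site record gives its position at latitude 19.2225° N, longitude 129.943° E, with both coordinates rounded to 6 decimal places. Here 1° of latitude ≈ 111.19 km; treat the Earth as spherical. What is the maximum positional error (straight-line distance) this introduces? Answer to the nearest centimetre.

Rounding to 6 decimal places leaves each coordinate within ±5e-07° of the true value.
Latitude error → 5e-07 × 111190 = 0.055595 m along the meridian.
East–west component at 19.2225°: 5e-07° × 111190 × cos 19.2225° ≈ 5e-07 × 104991 ≈ 0.0524954 m.
The two errors are perpendicular, so the maximum displacement is √(0.055595² + 0.0524954²) ≈ 0.0764629 m.
That is 0.0764629 m = 7.6463 cm.

8 centimetres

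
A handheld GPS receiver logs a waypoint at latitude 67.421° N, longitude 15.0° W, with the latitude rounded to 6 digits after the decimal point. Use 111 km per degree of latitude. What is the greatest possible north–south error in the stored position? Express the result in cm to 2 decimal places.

Rounding to 6 decimal places leaves the latitude within ±5e-07° of the true value.
North–south distance: 5e-07° × 111000 m/° = 0.0555 m.
That is 0.0555 m = 5.55 cm.

5.55 cm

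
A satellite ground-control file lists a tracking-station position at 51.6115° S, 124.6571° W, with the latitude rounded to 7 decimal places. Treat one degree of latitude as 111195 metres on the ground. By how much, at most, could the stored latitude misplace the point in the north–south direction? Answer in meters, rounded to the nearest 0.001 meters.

Rounding to 7 decimal places leaves the latitude within ±5e-08° of the true value.
North–south distance: 5e-08° × 111195 m/° = 0.00555975 m.

0.006 meters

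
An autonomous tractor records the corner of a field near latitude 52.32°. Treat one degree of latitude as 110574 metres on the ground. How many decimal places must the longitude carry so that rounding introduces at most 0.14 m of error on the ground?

6 decimal places

At 52.32° one degree of longitude covers 110574 × cos 52.32° ≈ 110574 × 0.6113 ≈ 67588.4 m.
N decimal places → at most half a unit in the last place, 0.5 × 10⁻ᴺ° = 67588.4/2 × 10⁻ᴺ m.
Setting 33794.2 × 10⁻ᴺ ≤ 0.14 gives 10ᴺ ≥ 2.414e+05, i.e. N ≥ 5.38.
At 5 places the error can reach 0.338 m, but 6 places keeps it to 0.0338 m.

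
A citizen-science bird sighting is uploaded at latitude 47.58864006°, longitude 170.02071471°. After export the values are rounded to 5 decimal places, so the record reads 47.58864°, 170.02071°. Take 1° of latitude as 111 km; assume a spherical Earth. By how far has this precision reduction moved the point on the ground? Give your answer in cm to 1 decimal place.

The latitude changed by +0.00000006° and the longitude by +0.00000471°.
N–S: 0.00000006° × 111000 m/° = 0.00666 m.
E–W at 47.5886°: 0.00000471° × 111000 × cos 47.5886° = 0.00000471 × 111000 × 0.6744 ≈ 0.352609 m.
Combined displacement = (0.00666² + 0.352609²)^½ ≈ 0.352671 m.
That is 0.352671 m = 35.267 cm.

35.3 cm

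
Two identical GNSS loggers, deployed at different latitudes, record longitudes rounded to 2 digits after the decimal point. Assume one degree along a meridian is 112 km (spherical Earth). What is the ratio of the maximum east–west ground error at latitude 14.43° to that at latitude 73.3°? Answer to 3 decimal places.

3.370

Rounding to 2 decimal places leaves the longitude within ±0.005° of the true value.
Error at 14.43° = 0.005° × 112000 × cos 14.43° ≈ 560 × 0.9685 = 542.33 m.
Error at 73.3° = 0.005° × 112000 × cos 73.3° ≈ 560 × 0.2874 = 160.92 m.
The ratio reduces to cos 14.43° / cos 73.3° = 0.9685/0.2874 ≈ 3.3702.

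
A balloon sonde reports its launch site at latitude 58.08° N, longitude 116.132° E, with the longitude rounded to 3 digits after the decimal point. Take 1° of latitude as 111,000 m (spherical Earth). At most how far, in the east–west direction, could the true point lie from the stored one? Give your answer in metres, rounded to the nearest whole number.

29 metres

Rounding to 3 decimal places leaves the longitude within ±0.0005° of the true value.
One degree of longitude at 58.08° is 111000 × cos 58.08° ≈ 111000 × 0.5287 = 58689.5 m.
So at most 0.0005° × 58689.5 ≈ 29.3448 m east–west.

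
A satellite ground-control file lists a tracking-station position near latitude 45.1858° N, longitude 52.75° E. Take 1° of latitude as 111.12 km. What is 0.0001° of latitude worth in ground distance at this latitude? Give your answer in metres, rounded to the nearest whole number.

0.0001° × 111120 m/° = 11.112 m.

11 metres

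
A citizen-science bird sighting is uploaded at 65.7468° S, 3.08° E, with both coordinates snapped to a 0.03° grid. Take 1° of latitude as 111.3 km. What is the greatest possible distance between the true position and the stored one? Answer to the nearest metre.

With a 0.03° grid the true value lies within half a step, ±0.03°/2 = ±0.015°, of the stored one.
Latitude error → 0.015 × 111300 = 1669.5 m along the meridian.
Longitude error → 0.015 × 111300 × cos 65.7468° = 0.015 × 111300 × 0.4108 ≈ 685.78 m.
Combining orthogonally: (1669.5² + 685.78²)^½ ≈ 1804.86 m.

1805 metres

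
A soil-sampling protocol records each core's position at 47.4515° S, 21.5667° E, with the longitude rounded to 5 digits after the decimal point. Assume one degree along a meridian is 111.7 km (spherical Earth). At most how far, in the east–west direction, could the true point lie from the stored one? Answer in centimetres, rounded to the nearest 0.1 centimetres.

Rounding to 5 decimal places leaves the longitude within ±5e-06° of the true value.
Parallels shrink by cos φ, so at 47.4515° a degree of longitude is 111700 × 0.6762 ≈ 75533.1 m.
So at most 5e-06° × 75533.1 ≈ 0.377666 m east–west.
That is 0.377666 m = 37.767 cm.

37.8 centimetres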